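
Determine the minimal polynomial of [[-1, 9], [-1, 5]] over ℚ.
m_A(x) = (x - 2)^2

The characteristic polynomial factors as (x - 2)^2. The minimal polynomial is ∏(x - λ)^{k_λ} where k_λ is the size of the largest Jordan block at λ.

For λ = 2: rank(A - 2I) = 1, and the largest Jordan block has size 2 (the smallest k with rank((A - 2I)^k) = rank((A - 2I)^(k+1))).

So m_A(x) = (x - 2)^2.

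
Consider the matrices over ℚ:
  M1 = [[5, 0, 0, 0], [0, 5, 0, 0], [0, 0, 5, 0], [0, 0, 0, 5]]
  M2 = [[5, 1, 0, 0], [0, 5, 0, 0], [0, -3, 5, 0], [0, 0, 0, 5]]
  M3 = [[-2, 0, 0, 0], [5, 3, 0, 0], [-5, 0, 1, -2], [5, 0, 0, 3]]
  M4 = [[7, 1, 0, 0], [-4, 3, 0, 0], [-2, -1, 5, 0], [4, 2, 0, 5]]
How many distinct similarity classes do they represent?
3 classes: {M1}, {M2, M4}, {M3}

Characteristic polynomials: χ_{M1} = (x - 5)^4, χ_{M2} = (x - 5)^4, χ_{M3} = (x - 3)^2(x - 1)(x + 2), χ_{M4} = (x - 5)^4.

{M1}: invariant factors x - 5, x - 5, x - 5, x - 5.

{M2, M4}: invariant factors x - 5, x - 5, (x - 5)^2.

{M3}: invariant factors x - 3, (x - 3)(x - 1)(x + 2).

Matrices are similar if and only if their invariant-factor lists agree; the partition into similarity classes is {M1}, {M2, M4}, {M3}.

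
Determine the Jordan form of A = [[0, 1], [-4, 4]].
J = [[2, 1], [0, 2]]

The characteristic polynomial is det(xI - A) = (x - 2)^2, so the eigenvalues are 2 (algebraic multiplicity 2).

For λ = 2: rank(A - 2I) = 1, rank((A - 2I)^2) = 0. The eigenspace has dimension 2 - 1 = 1, so there is 1 Jordan block; the rank sequence gives block sizes [2].

Assembling the blocks gives the Jordan form J above.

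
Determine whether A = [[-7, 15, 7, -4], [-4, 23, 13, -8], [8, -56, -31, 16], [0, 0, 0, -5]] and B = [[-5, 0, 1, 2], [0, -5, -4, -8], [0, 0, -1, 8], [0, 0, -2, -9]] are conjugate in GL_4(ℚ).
No.

Both have characteristic polynomial (x + 5)^4, but the minimal polynomial of A is (x + 5)^3 while the minimal polynomial of B is (x + 5)^2. The minimal polynomial is a similarity invariant, so A and B are not similar.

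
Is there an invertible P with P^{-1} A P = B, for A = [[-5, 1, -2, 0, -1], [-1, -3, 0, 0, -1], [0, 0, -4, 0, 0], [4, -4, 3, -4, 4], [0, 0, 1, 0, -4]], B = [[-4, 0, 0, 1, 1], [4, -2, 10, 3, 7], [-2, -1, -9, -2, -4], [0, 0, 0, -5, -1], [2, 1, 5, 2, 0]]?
Yes.

Two matrices over a field are similar if and only if they have the same invariant factors.

Both A and B have characteristic polynomial (x + 4)^5 and minimal polynomial (x + 4)^3. Computing further, both have invariant factors x + 4, x + 4, (x + 4)^3. Hence A and B are similar.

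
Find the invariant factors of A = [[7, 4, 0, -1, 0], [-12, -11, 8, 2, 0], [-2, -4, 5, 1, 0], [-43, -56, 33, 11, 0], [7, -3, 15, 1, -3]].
(x - 5)^3(x + 3)^2

The Jordan structure of A has elementary divisors (x + 3)^2, (x - 5)^3. Arranging the block sizes at each eigenvalue in decreasing order and taking row products gives the invariant factors.

Invariant factors (smallest first, each dividing the next): (x - 5)^3(x + 3)^2.

Check: the last factor (x - 5)^3(x + 3)^2 is the minimal polynomial, and the product (x - 5)^3(x + 3)^2 is the characteristic polynomial.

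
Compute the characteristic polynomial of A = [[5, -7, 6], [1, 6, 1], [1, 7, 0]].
xI - A = [[x - 5, 7, -6], [-1, x - 6, -1], [-1, -7, x]].

Expanding det(xI - A) along the first row:
det(xI - A) = + (x - 5)·det([[x - 6, -1], [-7, x]]) - (7)·det([[-1, -1], [-1, x]]) + (-6)·det([[-1, x - 6], [-1, -7]]).

Evaluating gives χ_A(x) = x^3 - 11x^2 + 24x + 36 = (x - 6)^2(x + 1).

χ_A(x) = (x - 6)^2(x + 1)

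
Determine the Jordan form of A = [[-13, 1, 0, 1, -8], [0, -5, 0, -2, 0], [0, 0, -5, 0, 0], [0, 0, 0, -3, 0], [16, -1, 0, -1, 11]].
J = [[-5, 1, 0, 0, 0], [0, -5, 0, 0, 0], [0, 0, -5, 0, 0], [0, 0, 0, -3, 0], [0, 0, 0, 0, 3]]

The characteristic polynomial is det(xI - A) = (x - 3)(x + 3)(x + 5)^3, so the eigenvalues are -5 (algebraic multiplicity 3), -3 (algebraic multiplicity 1), 3 (algebraic multiplicity 1).

For λ = -5: rank(A + 5I) = 3, rank((A + 5I)^2) = 2. The eigenspace has dimension 5 - 3 = 2, so there are 2 Jordan blocks; the rank sequence gives block sizes [2, 1].

For λ = -3: algebraic multiplicity 1 gives one 1×1 block.

For λ = 3: algebraic multiplicity 1 gives one 1×1 block.

Assembling the blocks gives the Jordan form J above.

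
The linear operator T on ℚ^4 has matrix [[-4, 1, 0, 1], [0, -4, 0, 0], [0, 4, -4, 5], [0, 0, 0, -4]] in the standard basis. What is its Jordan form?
The characteristic polynomial is det(xI - A) = (x + 4)^4, so the eigenvalues are -4 (algebraic multiplicity 4).

For λ = -4: rank(A + 4I) = 2, rank((A + 4I)^2) = 0. The eigenspace has dimension 4 - 2 = 2, so there are 2 Jordan blocks; the rank sequence gives block sizes [2, 2].

Assembling the blocks gives the Jordan form J above.

J = [[-4, 1, 0, 0], [0, -4, 0, 0], [0, 0, -4, 1], [0, 0, 0, -4]]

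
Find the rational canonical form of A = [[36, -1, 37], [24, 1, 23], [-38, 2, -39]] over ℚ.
The invariant factors of A (the non-unit diagonal entries of the Smith normal form of xI - A over ℚ[x]) are (x - 5)(x + 3)(x + 4), each dividing the next. The characteristic polynomial is their product, (x - 5)(x + 3)(x + 4).

The rational canonical form is the block-diagonal matrix of companion matrices C(f_i):
R = [[0, 0, 60], [1, 0, 23], [0, 1, -2]].

R = [[0, 0, 60], [1, 0, 23], [0, 1, -2]]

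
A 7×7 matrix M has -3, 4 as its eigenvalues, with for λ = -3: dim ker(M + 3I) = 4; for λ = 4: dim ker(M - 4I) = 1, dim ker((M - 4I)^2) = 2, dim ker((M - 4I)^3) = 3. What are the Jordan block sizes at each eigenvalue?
Jordan blocks: (-3, 1), (-3, 1), (-3, 1), (-3, 1), (4, 3)

λ = -3: successive nullity increments [4] count blocks of size ≥ k; block sizes are [1, 1, 1, 1].
λ = 4: successive nullity increments [1, 1, 1] count blocks of size ≥ k; block sizes are [3].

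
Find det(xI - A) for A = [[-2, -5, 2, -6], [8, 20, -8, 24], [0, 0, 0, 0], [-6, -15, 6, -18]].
χ_A(x) = x^4

xI - A = [[x + 2, 5, -2, 6], [-8, x - 20, 8, -24], [0, 0, x, 0], [6, 15, -6, x + 18]].

Expanding det(xI - A) along the first row:
det(xI - A) = + (x + 2)·det([[x - 20, 8, -24], [0, x, 0], [15, -6, x + 18]]) - (5)·det([[-8, 8, -24], [0, x, 0], [6, -6, x + 18]]) + (-2)·det([[-8, x - 20, -24], [0, 0, 0], [6, 15, x + 18]]) - (6)·det([[-8, x - 20, 8], [0, 0, x], [6, 15, -6]]).

Evaluating gives χ_A(x) = x^4.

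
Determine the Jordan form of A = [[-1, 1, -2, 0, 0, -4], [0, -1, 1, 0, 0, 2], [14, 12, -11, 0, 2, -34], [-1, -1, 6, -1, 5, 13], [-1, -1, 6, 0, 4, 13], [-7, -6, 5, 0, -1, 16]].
The characteristic polynomial is det(xI - A) = (x - 5)^2(x + 1)^4, so the eigenvalues are -1 (algebraic multiplicity 4), 5 (algebraic multiplicity 2).

For λ = -1: rank(A + I) = 4, rank((A + I)^2) = 3, rank((A + I)^3) = 2. The eigenspace has dimension 6 - 4 = 2, so there are 2 Jordan blocks; the rank sequence gives block sizes [3, 1].

For λ = 5: rank(A - 5I) = 5, rank((A - 5I)^2) = 4. The eigenspace has dimension 6 - 5 = 1, so there is 1 Jordan block; the rank sequence gives block sizes [2].

Assembling the blocks gives the Jordan form J above.

J = [[-1, 1, 0, 0, 0, 0], [0, -1, 1, 0, 0, 0], [0, 0, -1, 0, 0, 0], [0, 0, 0, -1, 0, 0], [0, 0, 0, 0, 5, 1], [0, 0, 0, 0, 0, 5]]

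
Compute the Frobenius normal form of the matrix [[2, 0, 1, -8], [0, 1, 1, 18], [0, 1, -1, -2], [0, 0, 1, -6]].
The invariant factors of A (the non-unit diagonal entries of the Smith normal form of xI - A over ℚ[x]) are x - 2, (x - 2)(x + 4)^2, each dividing the next. The characteristic polynomial is their product, (x - 2)^2(x + 4)^2.

The rational canonical form is the block-diagonal matrix of companion matrices C(f_i):
R = [[2, 0, 0, 0], [0, 0, 0, 32], [0, 1, 0, 0], [0, 0, 1, -6]].

R = [[2, 0, 0, 0], [0, 0, 0, 32], [0, 1, 0, 0], [0, 0, 1, -6]]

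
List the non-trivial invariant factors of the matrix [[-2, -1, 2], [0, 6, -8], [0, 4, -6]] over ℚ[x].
(x - 2)(x + 2)^2

The Jordan structure of A has elementary divisors (x + 2)^2, (x - 2). Arranging the block sizes at each eigenvalue in decreasing order and taking row products gives the invariant factors.

Invariant factors (smallest first, each dividing the next): (x - 2)(x + 2)^2.

Check: the last factor (x - 2)(x + 2)^2 is the minimal polynomial, and the product (x - 2)(x + 2)^2 is the characteristic polynomial.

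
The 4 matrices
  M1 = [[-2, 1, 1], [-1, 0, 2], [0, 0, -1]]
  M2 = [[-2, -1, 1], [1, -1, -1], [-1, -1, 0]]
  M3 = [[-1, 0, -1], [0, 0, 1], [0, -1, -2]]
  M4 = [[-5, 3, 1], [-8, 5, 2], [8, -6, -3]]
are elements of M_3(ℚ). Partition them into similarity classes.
Characteristic polynomials: χ_{M1} = (x + 1)^3, χ_{M2} = (x + 1)^3, χ_{M3} = (x + 1)^3, χ_{M4} = (x + 1)^3.

{M1, M2, M3}: invariant factors (x + 1)^3.

{M4}: invariant factors x + 1, (x + 1)^2.

Matrices are similar if and only if their invariant-factor lists agree; the partition into similarity classes is {M1, M2, M3}, {M4}.

2 classes: {M1, M2, M3}, {M4}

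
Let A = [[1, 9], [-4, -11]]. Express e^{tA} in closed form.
A has Jordan form J = [[-5, 1], [0, -5]] with A = PJP^{-1}, so e^{tA} = P e^{tJ} P^{-1}.

For a Jordan block J_k(λ), e^{tJ_k(λ)} = e^{λt} · (I + tN + t^2 N^2/2! + ... + t^{k-1} N^{k-1}/(k-1)!) where N is the nilpotent superdiagonal part.

Assembling the blocks and conjugating back gives the entries of e^{tA} as shown above.

e^{tA} = [[(6*t + 1)*e^{-5*t}, 9*t*e^{-5*t}], [-4*t*e^{-5*t}, (1 - 6*t)*e^{-5*t}]]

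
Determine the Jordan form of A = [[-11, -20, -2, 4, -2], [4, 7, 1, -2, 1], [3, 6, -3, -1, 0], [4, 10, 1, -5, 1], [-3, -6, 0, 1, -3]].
J = [[-3, 1, 0, 0, 0], [0, -3, 1, 0, 0], [0, 0, -3, 0, 0], [0, 0, 0, -3, 0], [0, 0, 0, 0, -3]]

The characteristic polynomial is det(xI - A) = (x + 3)^5, so the eigenvalues are -3 (algebraic multiplicity 5).

For λ = -3: rank(A + 3I) = 2, rank((A + 3I)^2) = 1, rank((A + 3I)^3) = 0. The eigenspace has dimension 5 - 2 = 3, so there are 3 Jordan blocks; the rank sequence gives block sizes [3, 1, 1].

Assembling the blocks gives the Jordan form J above.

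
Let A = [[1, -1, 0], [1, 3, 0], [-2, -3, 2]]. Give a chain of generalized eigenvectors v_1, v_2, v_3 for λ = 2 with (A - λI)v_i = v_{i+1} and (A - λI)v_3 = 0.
v_1 = [[1, 0, 1]]^T, v_2 = [[-1, 1, -2]]^T, v_3 = [[0, 0, -1]]^T

We seek v_1 ∈ ker((A - 2I)^3) \ ker((A - 2I)^2), then set v_{i+1} = (A - 2I) v_i.

One such chain is v_1 = [[1, 0, 1]]^T, v_2 = [[-1, 1, -2]]^T, v_3 = [[0, 0, -1]]^T. Check: (A - 2I) v_3 = [[0, 0, 0]]^T = 0.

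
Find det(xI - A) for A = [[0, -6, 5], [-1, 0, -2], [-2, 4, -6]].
xI - A = [[x, 6, -5], [1, x, 2], [2, -4, x + 6]].

Expanding det(xI - A) along the first row:
det(xI - A) = + (x)·det([[x, 2], [-4, x + 6]]) - (6)·det([[1, 2], [2, x + 6]]) + (-5)·det([[1, x], [2, -4]]).

Evaluating gives χ_A(x) = x^3 + 6x^2 + 12x + 8 = (x + 2)^3.

χ_A(x) = (x + 2)^3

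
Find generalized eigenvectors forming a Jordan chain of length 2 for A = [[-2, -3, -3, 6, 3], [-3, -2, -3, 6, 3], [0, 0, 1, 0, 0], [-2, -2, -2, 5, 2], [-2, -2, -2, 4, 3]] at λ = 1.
We seek v_1 ∈ ker((A - I)^2) \ ker(A - I), then set v_{i+1} = (A - I) v_i.

One such chain is v_1 = [[0, 0, 0, 0, 1]]^T, v_2 = [[3, 3, 0, 2, 2]]^T. Check: (A - I) v_2 = [[0, 0, 0, 0, 0]]^T = 0.

v_1 = [[0, 0, 0, 0, 1]]^T, v_2 = [[3, 3, 0, 2, 2]]^T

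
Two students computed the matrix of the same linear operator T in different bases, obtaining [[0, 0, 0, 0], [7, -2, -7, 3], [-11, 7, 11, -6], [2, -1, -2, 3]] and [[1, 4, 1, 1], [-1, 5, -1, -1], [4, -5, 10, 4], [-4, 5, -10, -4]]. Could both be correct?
Yes.

Two matrices over a field are similar if and only if they have the same invariant factors.

Both A and B have characteristic polynomial x(x - 6)(x - 3)^2 and minimal polynomial x(x - 6)(x - 3)^2. Computing further, both have invariant factors x(x - 6)(x - 3)^2. Hence A and B are similar.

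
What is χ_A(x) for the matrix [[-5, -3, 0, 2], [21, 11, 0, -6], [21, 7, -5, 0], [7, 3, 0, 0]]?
χ_A(x) = (x - 2)^3(x + 5)

xI - A = [[x + 5, 3, 0, -2], [-21, x - 11, 0, 6], [-21, -7, x + 5, 0], [-7, -3, 0, x]].

Expanding det(xI - A) along the first row:
det(xI - A) = + (x + 5)·det([[x - 11, 0, 6], [-7, x + 5, 0], [-3, 0, x]]) - (3)·det([[-21, 0, 6], [-21, x + 5, 0], [-7, 0, x]]) + (0)·det([[-21, x - 11, 6], [-21, -7, 0], [-7, -3, x]]) - (-2)·det([[-21, x - 11, 0], [-21, -7, x + 5], [-7, -3, 0]]).

Evaluating gives χ_A(x) = x^4 - x^3 - 18x^2 + 52x - 40 = (x - 2)^3(x + 5).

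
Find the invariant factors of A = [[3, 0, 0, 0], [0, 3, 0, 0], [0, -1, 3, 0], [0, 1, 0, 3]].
The Jordan structure of A has elementary divisors (x - 3)^2, (x - 3), (x - 3). Arranging the block sizes at each eigenvalue in decreasing order and taking row products gives the invariant factors.

Invariant factors (smallest first, each dividing the next): x - 3, x - 3, (x - 3)^2.

Check: the last factor (x - 3)^2 is the minimal polynomial, and the product (x - 3)^4 is the characteristic polynomial.

x - 3, x - 3, (x - 3)^2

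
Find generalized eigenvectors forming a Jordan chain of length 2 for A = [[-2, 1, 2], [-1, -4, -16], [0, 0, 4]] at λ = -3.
v_1 = [[-1, 2, 0]]^T, v_2 = [[1, -1, 0]]^T

We seek v_1 ∈ ker((A + 3I)^2) \ ker(A + 3I), then set v_{i+1} = (A + 3I) v_i.

One such chain is v_1 = [[-1, 2, 0]]^T, v_2 = [[1, -1, 0]]^T. Check: (A + 3I) v_2 = [[0, 0, 0]]^T = 0.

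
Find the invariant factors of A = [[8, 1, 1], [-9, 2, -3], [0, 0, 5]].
The Jordan structure of A has elementary divisors (x - 5)^2, (x - 5). Arranging the block sizes at each eigenvalue in decreasing order and taking row products gives the invariant factors.

Invariant factors (smallest first, each dividing the next): x - 5, (x - 5)^2.

Check: the last factor (x - 5)^2 is the minimal polynomial, and the product (x - 5)^3 is the characteristic polynomial.

x - 5, (x - 5)^2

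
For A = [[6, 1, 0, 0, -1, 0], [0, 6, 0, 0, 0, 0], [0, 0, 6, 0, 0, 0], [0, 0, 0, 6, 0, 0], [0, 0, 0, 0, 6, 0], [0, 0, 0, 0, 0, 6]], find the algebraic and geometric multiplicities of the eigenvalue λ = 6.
The characteristic polynomial is (x - 6)^6, so the factor x - 6 appears with exponent 6: the algebraic multiplicity is 6.

rank(A - 6I) = 1, so the eigenspace has dimension 6 - 1 = 5: the geometric multiplicity is 5.

Since 5 < 6, A is not diagonalizable.

algebraic multiplicity 6, geometric multiplicity 5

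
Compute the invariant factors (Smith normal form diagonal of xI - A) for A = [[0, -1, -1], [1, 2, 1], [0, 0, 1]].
The Jordan structure of A has elementary divisors (x - 1)^2, (x - 1). Arranging the block sizes at each eigenvalue in decreasing order and taking row products gives the invariant factors.

Invariant factors (smallest first, each dividing the next): x - 1, (x - 1)^2.

Check: the last factor (x - 1)^2 is the minimal polynomial, and the product (x - 1)^3 is the characteristic polynomial.

x - 1, (x - 1)^2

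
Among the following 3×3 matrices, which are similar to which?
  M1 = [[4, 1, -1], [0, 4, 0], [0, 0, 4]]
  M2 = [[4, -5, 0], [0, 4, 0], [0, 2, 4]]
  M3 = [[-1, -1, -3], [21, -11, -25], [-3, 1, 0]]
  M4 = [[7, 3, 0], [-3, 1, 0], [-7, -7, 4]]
2 classes: {M1, M2, M4}, {M3}

Characteristic polynomials: χ_{M1} = (x - 4)^3, χ_{M2} = (x - 4)^3, χ_{M3} = (x + 4)^3, χ_{M4} = (x - 4)^3.

{M1, M2, M4}: invariant factors x - 4, (x - 4)^2.

{M3}: invariant factors (x + 4)^3.

Matrices are similar if and only if their invariant-factor lists agree; the partition into similarity classes is {M1, M2, M4}, {M3}.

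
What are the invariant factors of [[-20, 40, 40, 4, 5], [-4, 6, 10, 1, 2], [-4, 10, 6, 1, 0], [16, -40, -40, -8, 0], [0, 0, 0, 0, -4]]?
The Jordan structure of A has elementary divisors (x + 4)^2, (x + 4)^2, (x + 4). Arranging the block sizes at each eigenvalue in decreasing order and taking row products gives the invariant factors.

Invariant factors (smallest first, each dividing the next): x + 4, (x + 4)^2, (x + 4)^2.

Check: the last factor (x + 4)^2 is the minimal polynomial, and the product (x + 4)^5 is the characteristic polynomial.

x + 4, (x + 4)^2, (x + 4)^2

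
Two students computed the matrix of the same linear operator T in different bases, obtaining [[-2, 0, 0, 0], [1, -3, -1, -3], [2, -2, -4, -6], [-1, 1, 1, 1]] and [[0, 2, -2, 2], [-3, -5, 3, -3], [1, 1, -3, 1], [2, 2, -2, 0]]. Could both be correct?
Yes.

Two matrices over a field are similar if and only if they have the same invariant factors.

Both A and B have characteristic polynomial (x + 2)^4 and minimal polynomial (x + 2)^2. Computing further, both have invariant factors x + 2, x + 2, (x + 2)^2. Hence A and B are similar.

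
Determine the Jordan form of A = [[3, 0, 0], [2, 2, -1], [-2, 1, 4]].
The characteristic polynomial is det(xI - A) = (x - 3)^3, so the eigenvalues are 3 (algebraic multiplicity 3).

For λ = 3: rank(A - 3I) = 1, rank((A - 3I)^2) = 0. The eigenspace has dimension 3 - 1 = 2, so there are 2 Jordan blocks; the rank sequence gives block sizes [2, 1].

Assembling the blocks gives the Jordan form J above.

J = [[3, 1, 0], [0, 3, 0], [0, 0, 3]]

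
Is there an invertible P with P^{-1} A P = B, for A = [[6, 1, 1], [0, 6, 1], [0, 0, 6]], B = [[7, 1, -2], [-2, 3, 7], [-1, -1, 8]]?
Yes.

Two matrices over a field are similar if and only if they have the same invariant factors.

Both A and B have characteristic polynomial (x - 6)^3 and minimal polynomial (x - 6)^3. Computing further, both have invariant factors (x - 6)^3. Hence A and B are similar.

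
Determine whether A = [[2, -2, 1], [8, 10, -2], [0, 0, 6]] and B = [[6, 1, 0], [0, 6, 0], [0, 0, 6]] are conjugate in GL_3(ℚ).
Two matrices over a field are similar if and only if they have the same invariant factors.

Both A and B have characteristic polynomial (x - 6)^3 and minimal polynomial (x - 6)^2. Computing further, both have invariant factors x - 6, (x - 6)^2. Hence A and B are similar.

Yes.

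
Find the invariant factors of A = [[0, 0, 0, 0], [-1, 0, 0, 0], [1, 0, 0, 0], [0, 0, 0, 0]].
The Jordan structure of A has elementary divisors x^2, x, x. Arranging the block sizes at each eigenvalue in decreasing order and taking row products gives the invariant factors.

Invariant factors (smallest first, each dividing the next): x, x, x^2.

Check: the last factor x^2 is the minimal polynomial, and the product x^4 is the characteristic polynomial.

x, x, x^2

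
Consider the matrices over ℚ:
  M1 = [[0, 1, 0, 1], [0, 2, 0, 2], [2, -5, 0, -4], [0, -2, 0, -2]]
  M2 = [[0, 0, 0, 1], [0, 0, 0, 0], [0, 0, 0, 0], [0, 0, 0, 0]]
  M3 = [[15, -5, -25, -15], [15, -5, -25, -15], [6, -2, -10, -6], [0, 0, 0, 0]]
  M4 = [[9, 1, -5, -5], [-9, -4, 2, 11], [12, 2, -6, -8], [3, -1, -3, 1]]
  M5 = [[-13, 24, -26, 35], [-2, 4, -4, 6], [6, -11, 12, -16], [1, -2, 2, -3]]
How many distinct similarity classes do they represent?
Characteristic polynomials: χ_{M1} = x^4, χ_{M2} = x^4, χ_{M3} = x^4, χ_{M4} = x^4, χ_{M5} = x^4.

{M1, M5}: invariant factors x^2, x^2.

{M2, M3}: invariant factors x, x, x^2.

{M4}: invariant factors x, x^3.

Matrices are similar if and only if their invariant-factor lists agree; the partition into similarity classes is {M1, M5}, {M2, M3}, {M4}.

3 classes: {M1, M5}, {M2, M3}, {M4}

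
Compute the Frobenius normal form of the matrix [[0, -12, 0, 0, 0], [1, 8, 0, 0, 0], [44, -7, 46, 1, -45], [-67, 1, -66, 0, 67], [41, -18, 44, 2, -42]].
R = [[0, -12, 0, 0, 0], [1, 8, 0, 0, 0], [0, 0, 0, 0, -48], [0, 0, 1, 0, 20], [0, 0, 0, 1, 4]]

The invariant factors of A (the non-unit diagonal entries of the Smith normal form of xI - A over ℚ[x]) are (x - 6)(x - 2), (x - 6)(x - 2)(x + 4), each dividing the next. The characteristic polynomial is their product, (x - 6)^2(x - 2)^2(x + 4).

The rational canonical form is the block-diagonal matrix of companion matrices C(f_i):
R = [[0, -12, 0, 0, 0], [1, 8, 0, 0, 0], [0, 0, 0, 0, -48], [0, 0, 1, 0, 20], [0, 0, 0, 1, 4]].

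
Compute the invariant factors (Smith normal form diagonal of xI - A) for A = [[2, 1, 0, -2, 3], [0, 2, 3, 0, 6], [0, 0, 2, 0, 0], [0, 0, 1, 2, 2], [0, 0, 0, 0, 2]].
The Jordan structure of A has elementary divisors (x - 2)^3, (x - 2), (x - 2). Arranging the block sizes at each eigenvalue in decreasing order and taking row products gives the invariant factors.

Invariant factors (smallest first, each dividing the next): x - 2, x - 2, (x - 2)^3.

Check: the last factor (x - 2)^3 is the minimal polynomial, and the product (x - 2)^5 is the characteristic polynomial.

x - 2, x - 2, (x - 2)^3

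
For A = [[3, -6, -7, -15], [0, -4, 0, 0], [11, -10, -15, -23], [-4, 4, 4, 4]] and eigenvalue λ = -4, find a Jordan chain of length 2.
v_1 = [[-6, 1, -7, 0]]^T, v_2 = [[1, 0, 1, 0]]^T

We seek v_1 ∈ ker((A + 4I)^2) \ ker(A + 4I), then set v_{i+1} = (A + 4I) v_i.

One such chain is v_1 = [[-6, 1, -7, 0]]^T, v_2 = [[1, 0, 1, 0]]^T. Check: (A + 4I) v_2 = [[0, 0, 0, 0]]^T = 0.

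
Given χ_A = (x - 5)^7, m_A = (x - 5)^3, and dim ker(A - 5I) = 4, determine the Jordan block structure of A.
λ = 5: algebraic multiplicity 7 (exponent in χ_A), largest block size 3 (exponent in m_A), 4 blocks (geometric multiplicity). These force block sizes [3, 2, 1, 1].

Jordan blocks: (5, 3), (5, 2), (5, 1), (5, 1)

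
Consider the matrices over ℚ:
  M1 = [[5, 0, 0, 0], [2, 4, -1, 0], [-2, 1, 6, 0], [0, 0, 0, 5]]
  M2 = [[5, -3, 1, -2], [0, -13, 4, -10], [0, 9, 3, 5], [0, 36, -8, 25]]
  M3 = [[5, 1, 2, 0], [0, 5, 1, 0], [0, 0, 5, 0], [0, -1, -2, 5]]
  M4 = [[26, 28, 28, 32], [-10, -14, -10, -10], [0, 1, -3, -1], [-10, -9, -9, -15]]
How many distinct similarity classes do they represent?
Characteristic polynomials: χ_{M1} = (x - 5)^4, χ_{M2} = (x - 5)^4, χ_{M3} = (x - 5)^4, χ_{M4} = (x - 6)(x + 4)^3.

{M1}: invariant factors x - 5, x - 5, (x - 5)^2.

{M2, M3}: invariant factors x - 5, (x - 5)^3.

{M4}: invariant factors x + 4, (x - 6)(x + 4)^2.

Matrices are similar if and only if their invariant-factor lists agree; the partition into similarity classes is {M1}, {M2, M3}, {M4}.

3 classes: {M1}, {M2, M3}, {M4}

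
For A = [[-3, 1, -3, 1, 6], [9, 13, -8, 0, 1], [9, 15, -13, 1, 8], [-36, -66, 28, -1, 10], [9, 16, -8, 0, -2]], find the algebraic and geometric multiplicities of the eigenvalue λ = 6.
algebraic multiplicity 1, geometric multiplicity 1

The characteristic polynomial is (x - 6)(x + 3)^4, so the factor x - 6 appears with exponent 1: the algebraic multiplicity is 1.

rank(A - 6I) = 4, so the eigenspace has dimension 5 - 4 = 1: the geometric multiplicity is 1.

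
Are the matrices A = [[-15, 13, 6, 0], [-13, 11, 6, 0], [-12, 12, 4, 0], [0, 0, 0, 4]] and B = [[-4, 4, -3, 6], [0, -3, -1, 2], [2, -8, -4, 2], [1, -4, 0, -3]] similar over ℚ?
No.

trace(A) = 4 but trace(B) = -14. The trace is a similarity invariant, so A and B are not similar.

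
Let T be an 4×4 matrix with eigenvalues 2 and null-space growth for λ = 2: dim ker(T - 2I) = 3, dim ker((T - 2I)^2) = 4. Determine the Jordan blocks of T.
λ = 2: successive nullity increments [3, 1] count blocks of size ≥ k; block sizes are [2, 1, 1].

Jordan blocks: (2, 2), (2, 1), (2, 1)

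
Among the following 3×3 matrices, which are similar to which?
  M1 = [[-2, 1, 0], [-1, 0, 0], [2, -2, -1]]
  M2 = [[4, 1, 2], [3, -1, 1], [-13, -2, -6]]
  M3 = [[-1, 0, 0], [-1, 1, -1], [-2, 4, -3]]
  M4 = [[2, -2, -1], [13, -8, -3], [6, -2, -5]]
3 classes: {M1, M3}, {M2}, {M4}

Characteristic polynomials: χ_{M1} = (x + 1)^3, χ_{M2} = (x + 1)^3, χ_{M3} = (x + 1)^3, χ_{M4} = (x + 3)(x + 4)^2.

{M1, M3}: invariant factors x + 1, (x + 1)^2.

{M2}: invariant factors (x + 1)^3.

{M4}: invariant factors (x + 3)(x + 4)^2.

Matrices are similar if and only if their invariant-factor lists agree; the partition into similarity classes is {M1, M3}, {M2}, {M4}.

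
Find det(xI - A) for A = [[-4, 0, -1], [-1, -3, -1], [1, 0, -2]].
χ_A(x) = (x + 3)^3

xI - A = [[x + 4, 0, 1], [1, x + 3, 1], [-1, 0, x + 2]].

Expanding det(xI - A) along the first row:
det(xI - A) = + (x + 4)·det([[x + 3, 1], [0, x + 2]]) - (0)·det([[1, 1], [-1, x + 2]]) + (1)·det([[1, x + 3], [-1, 0]]).

Evaluating gives χ_A(x) = x^3 + 9x^2 + 27x + 27 = (x + 3)^3.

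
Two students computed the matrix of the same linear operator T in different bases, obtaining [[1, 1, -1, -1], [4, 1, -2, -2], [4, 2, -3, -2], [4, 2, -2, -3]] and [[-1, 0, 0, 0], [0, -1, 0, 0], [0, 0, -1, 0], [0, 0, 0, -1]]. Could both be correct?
Both have characteristic polynomial (x + 1)^4, but the minimal polynomial of A is (x + 1)^2 while the minimal polynomial of B is x + 1. The minimal polynomial is a similarity invariant, so A and B are not similar.

No.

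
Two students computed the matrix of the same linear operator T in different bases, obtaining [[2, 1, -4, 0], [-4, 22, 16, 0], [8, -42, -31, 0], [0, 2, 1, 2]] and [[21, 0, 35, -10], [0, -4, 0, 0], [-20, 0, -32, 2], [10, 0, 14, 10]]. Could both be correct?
No.

Both have characteristic polynomial (x - 2)(x - 1)(x + 4)^2, but the minimal polynomial of A is (x - 2)(x - 1)(x + 4)^2 while the minimal polynomial of B is (x - 2)(x - 1)(x + 4). The minimal polynomial is a similarity invariant, so A and B are not similar.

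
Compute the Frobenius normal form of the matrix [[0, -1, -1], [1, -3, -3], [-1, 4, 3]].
The invariant factors of A (the non-unit diagonal entries of the Smith normal form of xI - A over ℚ[x]) are x^3 + 3x + 1, each dividing the next. The characteristic polynomial is their product, x^3 + 3x + 1.

The rational canonical form is the block-diagonal matrix of companion matrices C(f_i):
R = [[0, 0, -1], [1, 0, -3], [0, 1, 0]].

Note the characteristic polynomial does not split into linear factors over ℚ, so A has no Jordan form over ℚ; the rational canonical form exists over any field.

R = [[0, 0, -1], [1, 0, -3], [0, 1, 0]]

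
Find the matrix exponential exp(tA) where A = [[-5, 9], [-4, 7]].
e^{tA} = [[(1 - 6*t)*e^{t}, 9*t*e^{t}], [-4*t*e^{t}, (6*t + 1)*e^{t}]]

A has Jordan form J = [[1, 1], [0, 1]] with A = PJP^{-1}, so e^{tA} = P e^{tJ} P^{-1}.

For a Jordan block J_k(λ), e^{tJ_k(λ)} = e^{λt} · (I + tN + t^2 N^2/2! + ... + t^{k-1} N^{k-1}/(k-1)!) where N is the nilpotent superdiagonal part.

Assembling the blocks and conjugating back gives the entries of e^{tA} as shown above.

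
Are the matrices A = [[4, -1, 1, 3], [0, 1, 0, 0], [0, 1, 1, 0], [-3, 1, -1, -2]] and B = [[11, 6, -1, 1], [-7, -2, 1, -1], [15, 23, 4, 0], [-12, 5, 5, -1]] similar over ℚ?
No.

trace(A) = 4 but trace(B) = 12. The trace is a similarity invariant, so A and B are not similar.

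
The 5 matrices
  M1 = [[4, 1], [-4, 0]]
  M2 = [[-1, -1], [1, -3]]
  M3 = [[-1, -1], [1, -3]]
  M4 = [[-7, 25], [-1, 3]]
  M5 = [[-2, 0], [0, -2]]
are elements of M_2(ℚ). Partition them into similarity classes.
Characteristic polynomials: χ_{M1} = (x - 2)^2, χ_{M2} = (x + 2)^2, χ_{M3} = (x + 2)^2, χ_{M4} = (x + 2)^2, χ_{M5} = (x + 2)^2.

{M1}: invariant factors (x - 2)^2.

{M2, M3, M4}: invariant factors (x + 2)^2.

{M5}: invariant factors x + 2, x + 2.

Matrices are similar if and only if their invariant-factor lists agree; the partition into similarity classes is {M1}, {M2, M3, M4}, {M5}.

3 classes: {M1}, {M2, M3, M4}, {M5}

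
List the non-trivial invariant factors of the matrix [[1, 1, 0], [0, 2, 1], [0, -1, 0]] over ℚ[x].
The Jordan structure of A has elementary divisors (x - 1)^3. Arranging the block sizes at each eigenvalue in decreasing order and taking row products gives the invariant factors.

Invariant factors (smallest first, each dividing the next): (x - 1)^3.

Check: the last factor (x - 1)^3 is the minimal polynomial, and the product (x - 1)^3 is the characteristic polynomial.

(x - 1)^3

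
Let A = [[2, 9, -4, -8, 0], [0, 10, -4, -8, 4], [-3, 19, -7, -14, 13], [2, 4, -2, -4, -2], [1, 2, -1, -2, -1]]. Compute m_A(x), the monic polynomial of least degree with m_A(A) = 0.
m_A(x) = x^2

The characteristic polynomial factors as x^5. The minimal polynomial is ∏(x - λ)^{k_λ} where k_λ is the size of the largest Jordan block at λ.

For λ = 0: rank(A) = 2, and the largest Jordan block has size 2 (the smallest k with rank(A^k) = rank(A^(k+1))).

So m_A(x) = x^2.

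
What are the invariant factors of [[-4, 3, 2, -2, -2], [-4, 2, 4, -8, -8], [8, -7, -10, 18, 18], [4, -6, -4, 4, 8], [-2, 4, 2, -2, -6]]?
The Jordan structure of A has elementary divisors (x + 4), (x + 4), (x + 2)^2, (x + 2). Arranging the block sizes at each eigenvalue in decreasing order and taking row products gives the invariant factors.

Invariant factors (smallest first, each dividing the next): (x + 2)(x + 4), (x + 2)^2(x + 4).

Check: the last factor (x + 2)^2(x + 4) is the minimal polynomial, and the product (x + 2)^3(x + 4)^2 is the characteristic polynomial.

(x + 2)(x + 4), (x + 2)^2(x + 4)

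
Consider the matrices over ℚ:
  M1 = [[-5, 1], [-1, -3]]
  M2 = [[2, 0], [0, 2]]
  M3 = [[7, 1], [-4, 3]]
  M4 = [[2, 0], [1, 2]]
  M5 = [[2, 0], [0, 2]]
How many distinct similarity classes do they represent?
Characteristic polynomials: χ_{M1} = (x + 4)^2, χ_{M2} = (x - 2)^2, χ_{M3} = (x - 5)^2, χ_{M4} = (x - 2)^2, χ_{M5} = (x - 2)^2.

{M1}: invariant factors (x + 4)^2.

{M2, M5}: invariant factors x - 2, x - 2.

{M3}: invariant factors (x - 5)^2.

{M4}: invariant factors (x - 2)^2.

Matrices are similar if and only if their invariant-factor lists agree; the partition into similarity classes is {M1}, {M2, M5}, {M3}, {M4}.

4 classes: {M1}, {M2, M5}, {M3}, {M4}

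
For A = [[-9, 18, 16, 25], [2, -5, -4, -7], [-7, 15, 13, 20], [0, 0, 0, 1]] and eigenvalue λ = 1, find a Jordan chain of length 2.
We seek v_1 ∈ ker((A - I)^2) \ ker(A - I), then set v_{i+1} = (A - I) v_i.

One such chain is v_1 = [[2, -1, 1, 1]]^T, v_2 = [[3, -1, 3, 0]]^T. Check: (A - I) v_2 = [[0, 0, 0, 0]]^T = 0.

v_1 = [[2, -1, 1, 1]]^T, v_2 = [[3, -1, 3, 0]]^T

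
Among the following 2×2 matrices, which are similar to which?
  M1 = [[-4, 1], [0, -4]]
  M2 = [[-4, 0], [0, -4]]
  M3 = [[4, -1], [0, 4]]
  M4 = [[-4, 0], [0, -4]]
Characteristic polynomials: χ_{M1} = (x + 4)^2, χ_{M2} = (x + 4)^2, χ_{M3} = (x - 4)^2, χ_{M4} = (x + 4)^2.

{M1}: invariant factors (x + 4)^2.

{M2, M4}: invariant factors x + 4, x + 4.

{M3}: invariant factors (x - 4)^2.

Matrices are similar if and only if their invariant-factor lists agree; the partition into similarity classes is {M1}, {M2, M4}, {M3}.

3 classes: {M1}, {M2, M4}, {M3}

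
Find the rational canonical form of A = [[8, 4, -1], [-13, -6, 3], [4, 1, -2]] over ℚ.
R = [[0, 0, 5], [1, 0, -1], [0, 1, 0]]

The invariant factors of A (the non-unit diagonal entries of the Smith normal form of xI - A over ℚ[x]) are x^3 + x - 5, each dividing the next. The characteristic polynomial is their product, x^3 + x - 5.

The rational canonical form is the block-diagonal matrix of companion matrices C(f_i):
R = [[0, 0, 5], [1, 0, -1], [0, 1, 0]].

Note the characteristic polynomial does not split into linear factors over ℚ, so A has no Jordan form over ℚ; the rational canonical form exists over any field.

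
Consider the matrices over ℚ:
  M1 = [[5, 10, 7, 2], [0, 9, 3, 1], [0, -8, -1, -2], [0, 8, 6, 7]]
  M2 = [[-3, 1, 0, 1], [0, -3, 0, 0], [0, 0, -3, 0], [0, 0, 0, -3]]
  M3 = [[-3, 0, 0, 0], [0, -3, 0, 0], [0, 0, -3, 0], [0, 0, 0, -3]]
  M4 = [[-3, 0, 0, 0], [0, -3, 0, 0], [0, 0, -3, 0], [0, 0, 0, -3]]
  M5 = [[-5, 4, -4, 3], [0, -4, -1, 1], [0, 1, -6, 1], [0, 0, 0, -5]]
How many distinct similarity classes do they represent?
4 classes: {M1}, {M2}, {M3, M4}, {M5}

Characteristic polynomials: χ_{M1} = (x - 5)^4, χ_{M2} = (x + 3)^4, χ_{M3} = (x + 3)^4, χ_{M4} = (x + 3)^4, χ_{M5} = (x + 5)^4.

{M1}: invariant factors (x - 5)^2, (x - 5)^2.

{M2}: invariant factors x + 3, x + 3, (x + 3)^2.

{M3, M4}: invariant factors x + 3, x + 3, x + 3, x + 3.

{M5}: invariant factors (x + 5)^2, (x + 5)^2.

Matrices are similar if and only if their invariant-factor lists agree; the partition into similarity classes is {M1}, {M2}, {M3, M4}, {M5}.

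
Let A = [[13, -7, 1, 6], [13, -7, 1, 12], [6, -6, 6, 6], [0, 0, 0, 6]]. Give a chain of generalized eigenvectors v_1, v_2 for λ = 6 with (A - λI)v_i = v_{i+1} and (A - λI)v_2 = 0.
We seek v_1 ∈ ker((A - 6I)^2) \ ker(A - 6I), then set v_{i+1} = (A - 6I) v_i.

One such chain is v_1 = [[0, 0, 1, 0]]^T, v_2 = [[1, 1, 0, 0]]^T. Check: (A - 6I) v_2 = [[0, 0, 0, 0]]^T = 0.

v_1 = [[0, 0, 1, 0]]^T, v_2 = [[1, 1, 0, 0]]^T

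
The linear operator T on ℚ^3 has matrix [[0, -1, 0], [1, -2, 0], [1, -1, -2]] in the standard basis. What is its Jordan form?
J = [[-2, 0, 0], [0, -1, 1], [0, 0, -1]]

The characteristic polynomial is det(xI - A) = (x + 1)^2(x + 2), so the eigenvalues are -2 (algebraic multiplicity 1), -1 (algebraic multiplicity 2).

For λ = -2: algebraic multiplicity 1 gives one 1×1 block.

For λ = -1: rank(A + I) = 2, rank((A + I)^2) = 1. The eigenspace has dimension 3 - 2 = 1, so there is 1 Jordan block; the rank sequence gives block sizes [2].

Assembling the blocks gives the Jordan form J above.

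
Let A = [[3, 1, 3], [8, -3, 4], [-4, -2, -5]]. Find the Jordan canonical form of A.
J = [[-3, 1, 0], [0, -3, 0], [0, 0, 1]]

The characteristic polynomial is det(xI - A) = (x - 1)(x + 3)^2, so the eigenvalues are -3 (algebraic multiplicity 2), 1 (algebraic multiplicity 1).

For λ = -3: rank(A + 3I) = 2, rank((A + 3I)^2) = 1. The eigenspace has dimension 3 - 2 = 1, so there is 1 Jordan block; the rank sequence gives block sizes [2].

For λ = 1: algebraic multiplicity 1 gives one 1×1 block.

Assembling the blocks gives the Jordan form J above.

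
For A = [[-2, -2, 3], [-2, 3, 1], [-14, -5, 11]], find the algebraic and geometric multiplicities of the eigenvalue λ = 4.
The characteristic polynomial is (x - 4)^3, so the factor x - 4 appears with exponent 3: the algebraic multiplicity is 3.

rank(A - 4I) = 2, so the eigenspace has dimension 3 - 2 = 1: the geometric multiplicity is 1.

Since 1 < 3, A is not diagonalizable.

algebraic multiplicity 3, geometric multiplicity 1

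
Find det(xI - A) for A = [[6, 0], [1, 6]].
xI - A = [[x - 6, 0], [-1, x - 6]].

Expanding det(xI - A) along the first row:
det(xI - A) = + (x - 6)·det([[x - 6]]) - (0)·det([[-1]]).

Evaluating gives χ_A(x) = x^2 - 12x + 36 = (x - 6)^2.

χ_A(x) = (x - 6)^2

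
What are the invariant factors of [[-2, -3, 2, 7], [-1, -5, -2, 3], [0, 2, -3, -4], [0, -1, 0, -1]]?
x + 3, (x + 2)(x + 3)^2

The Jordan structure of A has elementary divisors (x + 3)^2, (x + 3), (x + 2). Arranging the block sizes at each eigenvalue in decreasing order and taking row products gives the invariant factors.

Invariant factors (smallest first, each dividing the next): x + 3, (x + 2)(x + 3)^2.

Check: the last factor (x + 2)(x + 3)^2 is the minimal polynomial, and the product (x + 2)(x + 3)^3 is the characteristic polynomial.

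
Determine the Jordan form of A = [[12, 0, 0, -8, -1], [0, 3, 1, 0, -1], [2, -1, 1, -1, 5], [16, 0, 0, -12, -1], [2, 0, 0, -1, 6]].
The characteristic polynomial is det(xI - A) = (x - 5)^2(x - 2)^2(x + 4), so the eigenvalues are -4 (algebraic multiplicity 1), 2 (algebraic multiplicity 2), 5 (algebraic multiplicity 2).

For λ = -4: algebraic multiplicity 1 gives one 1×1 block.

For λ = 2: rank(A - 2I) = 4, rank((A - 2I)^2) = 3. The eigenspace has dimension 5 - 4 = 1, so there is 1 Jordan block; the rank sequence gives block sizes [2].

For λ = 5: rank(A - 5I) = 4, rank((A - 5I)^2) = 3. The eigenspace has dimension 5 - 4 = 1, so there is 1 Jordan block; the rank sequence gives block sizes [2].

Assembling the blocks gives the Jordan form J above.

J = [[-4, 0, 0, 0, 0], [0, 2, 1, 0, 0], [0, 0, 2, 0, 0], [0, 0, 0, 5, 1], [0, 0, 0, 0, 5]]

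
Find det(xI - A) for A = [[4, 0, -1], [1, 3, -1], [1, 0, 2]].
xI - A = [[x - 4, 0, 1], [-1, x - 3, 1], [-1, 0, x - 2]].

Expanding det(xI - A) along the first row:
det(xI - A) = + (x - 4)·det([[x - 3, 1], [0, x - 2]]) - (0)·det([[-1, 1], [-1, x - 2]]) + (1)·det([[-1, x - 3], [-1, 0]]).

Evaluating gives χ_A(x) = x^3 - 9x^2 + 27x - 27 = (x - 3)^3.

χ_A(x) = (x - 3)^3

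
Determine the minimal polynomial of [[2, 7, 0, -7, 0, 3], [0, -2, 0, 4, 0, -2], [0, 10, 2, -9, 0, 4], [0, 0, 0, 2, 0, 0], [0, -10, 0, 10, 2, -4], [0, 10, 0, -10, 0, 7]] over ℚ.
The characteristic polynomial factors as (x - 3)(x - 2)^5. The minimal polynomial is ∏(x - λ)^{k_λ} where k_λ is the size of the largest Jordan block at λ.

For λ = 2: rank(A - 2I) = 3, and the largest Jordan block has size 2 (the smallest k with rank((A - 2I)^k) = rank((A - 2I)^(k+1))).
For λ = 3: rank(A - 3I) = 5, and the largest Jordan block has size 1 (the smallest k with rank((A - 3I)^k) = rank((A - 3I)^(k+1))).

So m_A(x) = (x - 3)(x - 2)^2.

m_A(x) = (x - 3)(x - 2)^2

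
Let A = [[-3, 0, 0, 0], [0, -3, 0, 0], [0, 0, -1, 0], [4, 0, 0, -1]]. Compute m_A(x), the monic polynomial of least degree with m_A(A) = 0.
The characteristic polynomial factors as (x + 1)^2(x + 3)^2. The minimal polynomial is ∏(x - λ)^{k_λ} where k_λ is the size of the largest Jordan block at λ.

For λ = -3: rank(A + 3I) = 2, and the largest Jordan block has size 1 (the smallest k with rank((A + 3I)^k) = rank((A + 3I)^(k+1))).
For λ = -1: rank(A + I) = 2, and the largest Jordan block has size 1 (the smallest k with rank((A + I)^k) = rank((A + I)^(k+1))).

So m_A(x) = (x + 1)(x + 3).

m_A(x) = (x + 1)(x + 3)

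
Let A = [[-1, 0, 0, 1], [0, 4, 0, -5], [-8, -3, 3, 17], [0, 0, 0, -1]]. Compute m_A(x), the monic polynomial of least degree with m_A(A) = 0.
m_A(x) = (x - 4)(x - 3)(x + 1)^2

The characteristic polynomial factors as (x - 4)(x - 3)(x + 1)^2. The minimal polynomial is ∏(x - λ)^{k_λ} where k_λ is the size of the largest Jordan block at λ.

For λ = -1: rank(A + I) = 3, and the largest Jordan block has size 2 (the smallest k with rank((A + I)^k) = rank((A + I)^(k+1))).
For λ = 3: rank(A - 3I) = 3, and the largest Jordan block has size 1 (the smallest k with rank((A - 3I)^k) = rank((A - 3I)^(k+1))).
For λ = 4: rank(A - 4I) = 3, and the largest Jordan block has size 1 (the smallest k with rank((A - 4I)^k) = rank((A - 4I)^(k+1))).

So m_A(x) = (x - 4)(x - 3)(x + 1)^2.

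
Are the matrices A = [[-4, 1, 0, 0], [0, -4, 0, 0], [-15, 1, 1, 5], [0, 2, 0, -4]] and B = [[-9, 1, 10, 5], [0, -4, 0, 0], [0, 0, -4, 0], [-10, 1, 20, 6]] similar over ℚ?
Yes.

Two matrices over a field are similar if and only if they have the same invariant factors.

Both A and B have characteristic polynomial (x - 1)(x + 4)^3 and minimal polynomial (x - 1)(x + 4)^2. Computing further, both have invariant factors x + 4, (x - 1)(x + 4)^2. Hence A and B are similar.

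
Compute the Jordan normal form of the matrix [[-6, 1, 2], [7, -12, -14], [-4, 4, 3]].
J = [[-5, 1, 0], [0, -5, 0], [0, 0, -5]]

The characteristic polynomial is det(xI - A) = (x + 5)^3, so the eigenvalues are -5 (algebraic multiplicity 3).

For λ = -5: rank(A + 5I) = 1, rank((A + 5I)^2) = 0. The eigenspace has dimension 3 - 1 = 2, so there are 2 Jordan blocks; the rank sequence gives block sizes [2, 1].

Assembling the blocks gives the Jordan form J above.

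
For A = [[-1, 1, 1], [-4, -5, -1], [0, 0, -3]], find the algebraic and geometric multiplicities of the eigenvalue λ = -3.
algebraic multiplicity 3, geometric multiplicity 1

The characteristic polynomial is (x + 3)^3, so the factor x + 3 appears with exponent 3: the algebraic multiplicity is 3.

rank(A + 3I) = 2, so the eigenspace has dimension 3 - 2 = 1: the geometric multiplicity is 1.

Since 1 < 3, A is not diagonalizable.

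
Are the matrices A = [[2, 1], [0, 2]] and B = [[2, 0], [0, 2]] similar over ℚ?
No.

Both have characteristic polynomial (x - 2)^2, but the minimal polynomial of A is (x - 2)^2 while the minimal polynomial of B is x - 2. The minimal polynomial is a similarity invariant, so A and B are not similar.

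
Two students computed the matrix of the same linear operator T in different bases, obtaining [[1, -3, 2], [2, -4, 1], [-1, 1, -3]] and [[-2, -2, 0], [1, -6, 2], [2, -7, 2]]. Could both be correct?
Yes.

Two matrices over a field are similar if and only if they have the same invariant factors.

Both A and B have characteristic polynomial (x + 2)^3 and minimal polynomial (x + 2)^3. Computing further, both have invariant factors (x + 2)^3. Hence A and B are similar.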